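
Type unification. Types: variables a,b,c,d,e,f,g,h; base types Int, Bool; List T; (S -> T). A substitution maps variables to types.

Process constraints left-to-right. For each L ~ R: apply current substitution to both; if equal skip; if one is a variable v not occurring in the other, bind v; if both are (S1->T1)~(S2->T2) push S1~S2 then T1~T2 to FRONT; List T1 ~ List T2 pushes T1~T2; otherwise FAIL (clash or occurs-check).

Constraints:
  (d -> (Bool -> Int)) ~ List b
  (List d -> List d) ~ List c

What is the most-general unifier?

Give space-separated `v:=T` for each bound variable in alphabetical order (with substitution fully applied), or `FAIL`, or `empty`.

Answer: FAIL

Derivation:
step 1: unify (d -> (Bool -> Int)) ~ List b  [subst: {-} | 1 pending]
  clash: (d -> (Bool -> Int)) vs List b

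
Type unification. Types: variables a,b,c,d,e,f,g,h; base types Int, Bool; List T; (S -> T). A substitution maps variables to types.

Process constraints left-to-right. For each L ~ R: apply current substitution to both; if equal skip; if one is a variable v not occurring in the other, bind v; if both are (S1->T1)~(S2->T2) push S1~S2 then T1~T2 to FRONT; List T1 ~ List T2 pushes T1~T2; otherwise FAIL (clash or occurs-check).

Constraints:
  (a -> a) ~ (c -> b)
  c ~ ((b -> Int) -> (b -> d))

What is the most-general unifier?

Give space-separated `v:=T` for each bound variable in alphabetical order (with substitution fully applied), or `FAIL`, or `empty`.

Answer: FAIL

Derivation:
step 1: unify (a -> a) ~ (c -> b)  [subst: {-} | 1 pending]
  -> decompose arrow: push a~c, a~b
step 2: unify a ~ c  [subst: {-} | 2 pending]
  bind a := c
step 3: unify c ~ b  [subst: {a:=c} | 1 pending]
  bind c := b
step 4: unify b ~ ((b -> Int) -> (b -> d))  [subst: {a:=c, c:=b} | 0 pending]
  occurs-check fail: b in ((b -> Int) -> (b -> d))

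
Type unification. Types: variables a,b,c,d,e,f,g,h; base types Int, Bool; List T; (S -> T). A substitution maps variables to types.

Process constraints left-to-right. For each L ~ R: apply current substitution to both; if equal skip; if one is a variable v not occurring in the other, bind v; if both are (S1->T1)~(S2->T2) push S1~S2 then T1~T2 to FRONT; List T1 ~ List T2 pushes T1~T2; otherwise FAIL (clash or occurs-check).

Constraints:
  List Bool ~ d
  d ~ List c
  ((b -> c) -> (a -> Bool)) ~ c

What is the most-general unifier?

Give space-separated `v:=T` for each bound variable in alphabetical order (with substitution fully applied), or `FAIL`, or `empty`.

step 1: unify List Bool ~ d  [subst: {-} | 2 pending]
  bind d := List Bool
step 2: unify List Bool ~ List c  [subst: {d:=List Bool} | 1 pending]
  -> decompose List: push Bool~c
step 3: unify Bool ~ c  [subst: {d:=List Bool} | 1 pending]
  bind c := Bool
step 4: unify ((b -> Bool) -> (a -> Bool)) ~ Bool  [subst: {d:=List Bool, c:=Bool} | 0 pending]
  clash: ((b -> Bool) -> (a -> Bool)) vs Bool

Answer: FAIL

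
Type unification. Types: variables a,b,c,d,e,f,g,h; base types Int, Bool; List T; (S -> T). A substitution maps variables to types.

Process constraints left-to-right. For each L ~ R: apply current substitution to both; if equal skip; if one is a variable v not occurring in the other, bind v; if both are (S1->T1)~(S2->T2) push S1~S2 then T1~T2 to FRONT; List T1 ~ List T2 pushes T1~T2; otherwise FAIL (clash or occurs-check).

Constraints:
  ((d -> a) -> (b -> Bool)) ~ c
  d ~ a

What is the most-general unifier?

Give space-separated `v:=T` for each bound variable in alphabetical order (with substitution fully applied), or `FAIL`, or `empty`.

Answer: c:=((a -> a) -> (b -> Bool)) d:=a

Derivation:
step 1: unify ((d -> a) -> (b -> Bool)) ~ c  [subst: {-} | 1 pending]
  bind c := ((d -> a) -> (b -> Bool))
step 2: unify d ~ a  [subst: {c:=((d -> a) -> (b -> Bool))} | 0 pending]
  bind d := a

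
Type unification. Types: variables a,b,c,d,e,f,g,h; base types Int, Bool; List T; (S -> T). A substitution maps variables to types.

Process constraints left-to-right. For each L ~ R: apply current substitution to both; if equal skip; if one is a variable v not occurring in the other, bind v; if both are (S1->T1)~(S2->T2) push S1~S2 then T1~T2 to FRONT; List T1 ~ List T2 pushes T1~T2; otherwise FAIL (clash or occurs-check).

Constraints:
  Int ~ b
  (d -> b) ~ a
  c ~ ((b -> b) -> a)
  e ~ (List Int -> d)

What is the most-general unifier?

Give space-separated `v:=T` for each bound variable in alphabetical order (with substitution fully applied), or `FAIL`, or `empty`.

step 1: unify Int ~ b  [subst: {-} | 3 pending]
  bind b := Int
step 2: unify (d -> Int) ~ a  [subst: {b:=Int} | 2 pending]
  bind a := (d -> Int)
step 3: unify c ~ ((Int -> Int) -> (d -> Int))  [subst: {b:=Int, a:=(d -> Int)} | 1 pending]
  bind c := ((Int -> Int) -> (d -> Int))
step 4: unify e ~ (List Int -> d)  [subst: {b:=Int, a:=(d -> Int), c:=((Int -> Int) -> (d -> Int))} | 0 pending]
  bind e := (List Int -> d)

Answer: a:=(d -> Int) b:=Int c:=((Int -> Int) -> (d -> Int)) e:=(List Int -> d)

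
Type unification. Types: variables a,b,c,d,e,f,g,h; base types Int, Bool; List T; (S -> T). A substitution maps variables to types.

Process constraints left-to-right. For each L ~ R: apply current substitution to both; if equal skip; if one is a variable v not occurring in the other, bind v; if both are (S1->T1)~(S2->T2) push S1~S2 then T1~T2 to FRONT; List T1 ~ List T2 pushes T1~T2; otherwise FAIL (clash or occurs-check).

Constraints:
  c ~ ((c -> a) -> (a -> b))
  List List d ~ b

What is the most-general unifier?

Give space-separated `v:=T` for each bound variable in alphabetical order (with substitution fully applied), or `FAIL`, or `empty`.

step 1: unify c ~ ((c -> a) -> (a -> b))  [subst: {-} | 1 pending]
  occurs-check fail: c in ((c -> a) -> (a -> b))

Answer: FAIL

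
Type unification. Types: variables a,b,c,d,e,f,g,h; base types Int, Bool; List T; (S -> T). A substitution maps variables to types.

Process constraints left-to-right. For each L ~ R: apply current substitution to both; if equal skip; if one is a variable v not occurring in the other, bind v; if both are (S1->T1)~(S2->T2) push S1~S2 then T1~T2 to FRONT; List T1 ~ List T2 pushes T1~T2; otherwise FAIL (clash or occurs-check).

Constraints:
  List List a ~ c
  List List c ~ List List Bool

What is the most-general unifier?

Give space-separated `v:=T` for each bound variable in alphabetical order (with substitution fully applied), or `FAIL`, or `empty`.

Answer: FAIL

Derivation:
step 1: unify List List a ~ c  [subst: {-} | 1 pending]
  bind c := List List a
step 2: unify List List List List a ~ List List Bool  [subst: {c:=List List a} | 0 pending]
  -> decompose List: push List List List a~List Bool
step 3: unify List List List a ~ List Bool  [subst: {c:=List List a} | 0 pending]
  -> decompose List: push List List a~Bool
step 4: unify List List a ~ Bool  [subst: {c:=List List a} | 0 pending]
  clash: List List a vs Bool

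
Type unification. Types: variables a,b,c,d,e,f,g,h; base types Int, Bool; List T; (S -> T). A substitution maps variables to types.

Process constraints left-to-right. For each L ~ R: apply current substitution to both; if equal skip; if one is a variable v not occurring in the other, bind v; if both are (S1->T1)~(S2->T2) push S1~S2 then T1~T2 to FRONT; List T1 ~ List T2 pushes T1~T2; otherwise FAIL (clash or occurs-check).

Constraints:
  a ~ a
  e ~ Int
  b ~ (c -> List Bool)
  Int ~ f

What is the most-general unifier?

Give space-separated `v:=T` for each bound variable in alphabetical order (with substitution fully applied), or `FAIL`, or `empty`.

step 1: unify a ~ a  [subst: {-} | 3 pending]
  -> identical, skip
step 2: unify e ~ Int  [subst: {-} | 2 pending]
  bind e := Int
step 3: unify b ~ (c -> List Bool)  [subst: {e:=Int} | 1 pending]
  bind b := (c -> List Bool)
step 4: unify Int ~ f  [subst: {e:=Int, b:=(c -> List Bool)} | 0 pending]
  bind f := Int

Answer: b:=(c -> List Bool) e:=Int f:=Int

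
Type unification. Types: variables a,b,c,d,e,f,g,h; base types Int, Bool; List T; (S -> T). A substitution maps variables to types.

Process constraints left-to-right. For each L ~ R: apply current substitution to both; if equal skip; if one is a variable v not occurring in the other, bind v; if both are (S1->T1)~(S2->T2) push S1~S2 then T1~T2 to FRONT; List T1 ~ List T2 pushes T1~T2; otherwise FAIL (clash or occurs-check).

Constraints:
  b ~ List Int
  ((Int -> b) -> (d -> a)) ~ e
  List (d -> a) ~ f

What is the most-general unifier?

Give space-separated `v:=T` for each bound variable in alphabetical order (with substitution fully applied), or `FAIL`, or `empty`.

Answer: b:=List Int e:=((Int -> List Int) -> (d -> a)) f:=List (d -> a)

Derivation:
step 1: unify b ~ List Int  [subst: {-} | 2 pending]
  bind b := List Int
step 2: unify ((Int -> List Int) -> (d -> a)) ~ e  [subst: {b:=List Int} | 1 pending]
  bind e := ((Int -> List Int) -> (d -> a))
step 3: unify List (d -> a) ~ f  [subst: {b:=List Int, e:=((Int -> List Int) -> (d -> a))} | 0 pending]
  bind f := List (d -> a)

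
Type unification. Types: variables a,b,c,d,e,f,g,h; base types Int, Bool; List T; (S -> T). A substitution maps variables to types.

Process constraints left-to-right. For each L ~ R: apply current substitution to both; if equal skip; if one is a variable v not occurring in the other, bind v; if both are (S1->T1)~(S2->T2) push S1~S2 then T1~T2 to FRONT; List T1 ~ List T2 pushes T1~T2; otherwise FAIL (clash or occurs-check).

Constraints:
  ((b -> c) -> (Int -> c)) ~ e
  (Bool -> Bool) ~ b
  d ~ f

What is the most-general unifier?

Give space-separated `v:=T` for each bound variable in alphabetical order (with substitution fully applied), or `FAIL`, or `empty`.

Answer: b:=(Bool -> Bool) d:=f e:=(((Bool -> Bool) -> c) -> (Int -> c))

Derivation:
step 1: unify ((b -> c) -> (Int -> c)) ~ e  [subst: {-} | 2 pending]
  bind e := ((b -> c) -> (Int -> c))
step 2: unify (Bool -> Bool) ~ b  [subst: {e:=((b -> c) -> (Int -> c))} | 1 pending]
  bind b := (Bool -> Bool)
step 3: unify d ~ f  [subst: {e:=((b -> c) -> (Int -> c)), b:=(Bool -> Bool)} | 0 pending]
  bind d := f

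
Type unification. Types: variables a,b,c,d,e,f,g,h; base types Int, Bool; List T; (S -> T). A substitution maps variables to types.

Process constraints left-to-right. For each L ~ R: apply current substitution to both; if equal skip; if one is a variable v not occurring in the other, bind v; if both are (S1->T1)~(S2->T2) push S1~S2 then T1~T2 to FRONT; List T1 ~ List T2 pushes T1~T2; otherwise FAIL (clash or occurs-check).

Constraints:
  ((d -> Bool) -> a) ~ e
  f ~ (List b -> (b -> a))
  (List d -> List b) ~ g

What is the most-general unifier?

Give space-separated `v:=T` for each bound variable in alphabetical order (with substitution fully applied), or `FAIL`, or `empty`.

step 1: unify ((d -> Bool) -> a) ~ e  [subst: {-} | 2 pending]
  bind e := ((d -> Bool) -> a)
step 2: unify f ~ (List b -> (b -> a))  [subst: {e:=((d -> Bool) -> a)} | 1 pending]
  bind f := (List b -> (b -> a))
step 3: unify (List d -> List b) ~ g  [subst: {e:=((d -> Bool) -> a), f:=(List b -> (b -> a))} | 0 pending]
  bind g := (List d -> List b)

Answer: e:=((d -> Bool) -> a) f:=(List b -> (b -> a)) g:=(List d -> List b)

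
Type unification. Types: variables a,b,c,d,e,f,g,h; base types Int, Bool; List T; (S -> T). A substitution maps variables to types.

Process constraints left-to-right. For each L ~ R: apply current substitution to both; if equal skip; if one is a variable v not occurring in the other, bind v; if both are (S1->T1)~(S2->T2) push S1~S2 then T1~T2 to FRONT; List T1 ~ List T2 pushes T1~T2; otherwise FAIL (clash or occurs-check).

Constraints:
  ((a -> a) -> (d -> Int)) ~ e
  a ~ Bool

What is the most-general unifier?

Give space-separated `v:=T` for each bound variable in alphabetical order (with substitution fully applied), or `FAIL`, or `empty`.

Answer: a:=Bool e:=((Bool -> Bool) -> (d -> Int))

Derivation:
step 1: unify ((a -> a) -> (d -> Int)) ~ e  [subst: {-} | 1 pending]
  bind e := ((a -> a) -> (d -> Int))
step 2: unify a ~ Bool  [subst: {e:=((a -> a) -> (d -> Int))} | 0 pending]
  bind a := Bool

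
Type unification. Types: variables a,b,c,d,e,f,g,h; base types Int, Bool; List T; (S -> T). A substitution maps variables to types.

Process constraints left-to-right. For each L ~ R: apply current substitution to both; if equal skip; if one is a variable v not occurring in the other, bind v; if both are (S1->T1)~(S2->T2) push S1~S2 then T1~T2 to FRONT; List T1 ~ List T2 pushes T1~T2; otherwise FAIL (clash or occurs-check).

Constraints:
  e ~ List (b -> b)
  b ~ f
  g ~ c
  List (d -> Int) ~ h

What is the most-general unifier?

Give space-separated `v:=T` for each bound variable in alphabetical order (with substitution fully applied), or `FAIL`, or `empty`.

step 1: unify e ~ List (b -> b)  [subst: {-} | 3 pending]
  bind e := List (b -> b)
step 2: unify b ~ f  [subst: {e:=List (b -> b)} | 2 pending]
  bind b := f
step 3: unify g ~ c  [subst: {e:=List (b -> b), b:=f} | 1 pending]
  bind g := c
step 4: unify List (d -> Int) ~ h  [subst: {e:=List (b -> b), b:=f, g:=c} | 0 pending]
  bind h := List (d -> Int)

Answer: b:=f e:=List (f -> f) g:=c h:=List (d -> Int)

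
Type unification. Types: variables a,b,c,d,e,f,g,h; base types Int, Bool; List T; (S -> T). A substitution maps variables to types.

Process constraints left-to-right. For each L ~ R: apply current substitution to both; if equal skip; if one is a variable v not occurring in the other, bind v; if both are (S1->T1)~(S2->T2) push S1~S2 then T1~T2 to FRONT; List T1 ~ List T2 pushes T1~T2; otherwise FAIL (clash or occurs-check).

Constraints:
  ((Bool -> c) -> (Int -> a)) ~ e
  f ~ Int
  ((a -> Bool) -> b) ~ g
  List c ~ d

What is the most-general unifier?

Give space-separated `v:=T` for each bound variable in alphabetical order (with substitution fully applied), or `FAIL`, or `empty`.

Answer: d:=List c e:=((Bool -> c) -> (Int -> a)) f:=Int g:=((a -> Bool) -> b)

Derivation:
step 1: unify ((Bool -> c) -> (Int -> a)) ~ e  [subst: {-} | 3 pending]
  bind e := ((Bool -> c) -> (Int -> a))
step 2: unify f ~ Int  [subst: {e:=((Bool -> c) -> (Int -> a))} | 2 pending]
  bind f := Int
step 3: unify ((a -> Bool) -> b) ~ g  [subst: {e:=((Bool -> c) -> (Int -> a)), f:=Int} | 1 pending]
  bind g := ((a -> Bool) -> b)
step 4: unify List c ~ d  [subst: {e:=((Bool -> c) -> (Int -> a)), f:=Int, g:=((a -> Bool) -> b)} | 0 pending]
  bind d := List c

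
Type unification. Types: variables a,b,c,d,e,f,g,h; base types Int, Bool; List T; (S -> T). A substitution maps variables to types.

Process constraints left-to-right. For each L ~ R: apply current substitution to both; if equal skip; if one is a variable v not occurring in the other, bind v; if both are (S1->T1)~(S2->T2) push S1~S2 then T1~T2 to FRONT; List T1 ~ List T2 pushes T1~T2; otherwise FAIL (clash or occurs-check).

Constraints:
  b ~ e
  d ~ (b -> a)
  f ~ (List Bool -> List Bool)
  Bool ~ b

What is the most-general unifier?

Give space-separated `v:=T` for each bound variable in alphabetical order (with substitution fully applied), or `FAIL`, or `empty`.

Answer: b:=Bool d:=(Bool -> a) e:=Bool f:=(List Bool -> List Bool)

Derivation:
step 1: unify b ~ e  [subst: {-} | 3 pending]
  bind b := e
step 2: unify d ~ (e -> a)  [subst: {b:=e} | 2 pending]
  bind d := (e -> a)
step 3: unify f ~ (List Bool -> List Bool)  [subst: {b:=e, d:=(e -> a)} | 1 pending]
  bind f := (List Bool -> List Bool)
step 4: unify Bool ~ e  [subst: {b:=e, d:=(e -> a), f:=(List Bool -> List Bool)} | 0 pending]
  bind e := Bool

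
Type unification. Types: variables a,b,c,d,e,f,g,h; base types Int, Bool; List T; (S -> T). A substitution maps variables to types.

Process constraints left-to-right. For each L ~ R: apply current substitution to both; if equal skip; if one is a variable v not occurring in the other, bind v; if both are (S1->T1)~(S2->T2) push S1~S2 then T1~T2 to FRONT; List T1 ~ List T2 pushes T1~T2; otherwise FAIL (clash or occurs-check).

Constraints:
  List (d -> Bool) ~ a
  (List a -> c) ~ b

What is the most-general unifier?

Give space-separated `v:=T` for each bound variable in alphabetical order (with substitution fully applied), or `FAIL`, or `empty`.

Answer: a:=List (d -> Bool) b:=(List List (d -> Bool) -> c)

Derivation:
step 1: unify List (d -> Bool) ~ a  [subst: {-} | 1 pending]
  bind a := List (d -> Bool)
step 2: unify (List List (d -> Bool) -> c) ~ b  [subst: {a:=List (d -> Bool)} | 0 pending]
  bind b := (List List (d -> Bool) -> c)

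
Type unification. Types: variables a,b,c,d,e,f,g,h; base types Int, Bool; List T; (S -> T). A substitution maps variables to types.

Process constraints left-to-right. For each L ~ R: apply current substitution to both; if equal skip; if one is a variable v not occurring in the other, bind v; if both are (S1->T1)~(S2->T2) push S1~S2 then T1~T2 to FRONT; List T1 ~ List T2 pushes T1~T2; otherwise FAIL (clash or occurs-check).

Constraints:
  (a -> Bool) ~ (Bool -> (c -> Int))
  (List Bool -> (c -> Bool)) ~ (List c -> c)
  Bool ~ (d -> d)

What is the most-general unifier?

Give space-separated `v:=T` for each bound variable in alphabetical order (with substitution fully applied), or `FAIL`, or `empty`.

step 1: unify (a -> Bool) ~ (Bool -> (c -> Int))  [subst: {-} | 2 pending]
  -> decompose arrow: push a~Bool, Bool~(c -> Int)
step 2: unify a ~ Bool  [subst: {-} | 3 pending]
  bind a := Bool
step 3: unify Bool ~ (c -> Int)  [subst: {a:=Bool} | 2 pending]
  clash: Bool vs (c -> Int)

Answer: FAIL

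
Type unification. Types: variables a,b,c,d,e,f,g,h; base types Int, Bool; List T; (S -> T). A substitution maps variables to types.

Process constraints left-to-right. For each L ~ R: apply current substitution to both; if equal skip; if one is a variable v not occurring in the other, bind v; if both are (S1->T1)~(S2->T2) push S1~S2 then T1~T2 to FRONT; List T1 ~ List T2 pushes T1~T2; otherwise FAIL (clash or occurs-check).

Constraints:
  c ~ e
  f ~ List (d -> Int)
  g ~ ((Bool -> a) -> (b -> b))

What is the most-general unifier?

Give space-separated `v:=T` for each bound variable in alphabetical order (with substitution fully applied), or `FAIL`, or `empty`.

Answer: c:=e f:=List (d -> Int) g:=((Bool -> a) -> (b -> b))

Derivation:
step 1: unify c ~ e  [subst: {-} | 2 pending]
  bind c := e
step 2: unify f ~ List (d -> Int)  [subst: {c:=e} | 1 pending]
  bind f := List (d -> Int)
step 3: unify g ~ ((Bool -> a) -> (b -> b))  [subst: {c:=e, f:=List (d -> Int)} | 0 pending]
  bind g := ((Bool -> a) -> (b -> b))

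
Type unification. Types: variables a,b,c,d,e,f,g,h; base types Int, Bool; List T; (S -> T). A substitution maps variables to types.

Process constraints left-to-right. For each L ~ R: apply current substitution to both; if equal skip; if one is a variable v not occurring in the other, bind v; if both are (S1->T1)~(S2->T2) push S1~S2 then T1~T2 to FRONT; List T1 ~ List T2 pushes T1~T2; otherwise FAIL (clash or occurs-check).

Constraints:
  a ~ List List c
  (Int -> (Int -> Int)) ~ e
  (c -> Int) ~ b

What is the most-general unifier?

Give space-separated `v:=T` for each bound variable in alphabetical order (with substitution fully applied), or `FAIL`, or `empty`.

step 1: unify a ~ List List c  [subst: {-} | 2 pending]
  bind a := List List c
step 2: unify (Int -> (Int -> Int)) ~ e  [subst: {a:=List List c} | 1 pending]
  bind e := (Int -> (Int -> Int))
step 3: unify (c -> Int) ~ b  [subst: {a:=List List c, e:=(Int -> (Int -> Int))} | 0 pending]
  bind b := (c -> Int)

Answer: a:=List List c b:=(c -> Int) e:=(Int -> (Int -> Int))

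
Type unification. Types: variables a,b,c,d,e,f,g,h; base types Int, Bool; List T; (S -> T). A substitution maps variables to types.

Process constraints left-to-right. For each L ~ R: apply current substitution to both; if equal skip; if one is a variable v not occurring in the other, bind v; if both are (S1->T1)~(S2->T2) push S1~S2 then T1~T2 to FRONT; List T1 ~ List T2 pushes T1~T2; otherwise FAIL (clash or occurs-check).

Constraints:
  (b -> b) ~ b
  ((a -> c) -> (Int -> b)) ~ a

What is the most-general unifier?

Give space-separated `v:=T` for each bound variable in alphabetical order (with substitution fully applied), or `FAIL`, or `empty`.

step 1: unify (b -> b) ~ b  [subst: {-} | 1 pending]
  occurs-check fail

Answer: FAIL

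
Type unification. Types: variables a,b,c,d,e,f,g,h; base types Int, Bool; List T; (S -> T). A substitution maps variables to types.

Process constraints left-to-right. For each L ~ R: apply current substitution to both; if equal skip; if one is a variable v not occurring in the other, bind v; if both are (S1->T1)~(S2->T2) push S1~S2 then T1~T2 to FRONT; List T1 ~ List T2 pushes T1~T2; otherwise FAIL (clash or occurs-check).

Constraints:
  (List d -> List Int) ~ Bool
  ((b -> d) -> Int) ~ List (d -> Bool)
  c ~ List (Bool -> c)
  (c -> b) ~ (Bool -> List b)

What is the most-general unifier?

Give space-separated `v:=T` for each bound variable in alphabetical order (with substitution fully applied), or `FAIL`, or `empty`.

Answer: FAIL

Derivation:
step 1: unify (List d -> List Int) ~ Bool  [subst: {-} | 3 pending]
  clash: (List d -> List Int) vs Bool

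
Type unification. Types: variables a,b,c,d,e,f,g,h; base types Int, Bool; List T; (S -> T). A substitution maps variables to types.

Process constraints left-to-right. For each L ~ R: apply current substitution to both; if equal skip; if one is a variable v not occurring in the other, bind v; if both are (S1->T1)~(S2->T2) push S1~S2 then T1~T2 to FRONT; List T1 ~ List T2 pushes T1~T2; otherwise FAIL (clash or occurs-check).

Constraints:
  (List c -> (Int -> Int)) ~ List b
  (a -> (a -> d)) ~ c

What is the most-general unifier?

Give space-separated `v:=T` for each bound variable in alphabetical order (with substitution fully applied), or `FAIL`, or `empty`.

step 1: unify (List c -> (Int -> Int)) ~ List b  [subst: {-} | 1 pending]
  clash: (List c -> (Int -> Int)) vs List b

Answer: FAIL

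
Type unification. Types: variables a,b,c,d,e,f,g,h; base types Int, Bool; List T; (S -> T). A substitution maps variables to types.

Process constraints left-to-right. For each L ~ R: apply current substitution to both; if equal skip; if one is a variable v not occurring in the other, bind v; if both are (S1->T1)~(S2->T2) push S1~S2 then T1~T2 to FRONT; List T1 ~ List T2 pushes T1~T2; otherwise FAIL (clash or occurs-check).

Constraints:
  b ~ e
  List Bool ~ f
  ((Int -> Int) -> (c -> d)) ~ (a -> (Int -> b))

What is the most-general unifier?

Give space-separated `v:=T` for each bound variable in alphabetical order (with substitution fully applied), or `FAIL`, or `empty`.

Answer: a:=(Int -> Int) b:=e c:=Int d:=e f:=List Bool

Derivation:
step 1: unify b ~ e  [subst: {-} | 2 pending]
  bind b := e
step 2: unify List Bool ~ f  [subst: {b:=e} | 1 pending]
  bind f := List Bool
step 3: unify ((Int -> Int) -> (c -> d)) ~ (a -> (Int -> e))  [subst: {b:=e, f:=List Bool} | 0 pending]
  -> decompose arrow: push (Int -> Int)~a, (c -> d)~(Int -> e)
step 4: unify (Int -> Int) ~ a  [subst: {b:=e, f:=List Bool} | 1 pending]
  bind a := (Int -> Int)
step 5: unify (c -> d) ~ (Int -> e)  [subst: {b:=e, f:=List Bool, a:=(Int -> Int)} | 0 pending]
  -> decompose arrow: push c~Int, d~e
step 6: unify c ~ Int  [subst: {b:=e, f:=List Bool, a:=(Int -> Int)} | 1 pending]
  bind c := Int
step 7: unify d ~ e  [subst: {b:=e, f:=List Bool, a:=(Int -> Int), c:=Int} | 0 pending]
  bind d := e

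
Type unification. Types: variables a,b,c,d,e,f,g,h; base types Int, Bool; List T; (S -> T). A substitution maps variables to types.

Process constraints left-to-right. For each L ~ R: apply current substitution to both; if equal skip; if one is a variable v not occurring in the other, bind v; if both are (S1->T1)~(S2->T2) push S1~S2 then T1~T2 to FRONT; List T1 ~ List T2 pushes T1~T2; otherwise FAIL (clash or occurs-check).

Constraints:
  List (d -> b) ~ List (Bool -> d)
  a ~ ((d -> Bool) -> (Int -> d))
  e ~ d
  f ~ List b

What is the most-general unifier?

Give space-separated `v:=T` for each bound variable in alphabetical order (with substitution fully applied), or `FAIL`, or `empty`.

Answer: a:=((Bool -> Bool) -> (Int -> Bool)) b:=Bool d:=Bool e:=Bool f:=List Bool

Derivation:
step 1: unify List (d -> b) ~ List (Bool -> d)  [subst: {-} | 3 pending]
  -> decompose List: push (d -> b)~(Bool -> d)
step 2: unify (d -> b) ~ (Bool -> d)  [subst: {-} | 3 pending]
  -> decompose arrow: push d~Bool, b~d
step 3: unify d ~ Bool  [subst: {-} | 4 pending]
  bind d := Bool
step 4: unify b ~ Bool  [subst: {d:=Bool} | 3 pending]
  bind b := Bool
step 5: unify a ~ ((Bool -> Bool) -> (Int -> Bool))  [subst: {d:=Bool, b:=Bool} | 2 pending]
  bind a := ((Bool -> Bool) -> (Int -> Bool))
step 6: unify e ~ Bool  [subst: {d:=Bool, b:=Bool, a:=((Bool -> Bool) -> (Int -> Bool))} | 1 pending]
  bind e := Bool
step 7: unify f ~ List Bool  [subst: {d:=Bool, b:=Bool, a:=((Bool -> Bool) -> (Int -> Bool)), e:=Bool} | 0 pending]
  bind f := List Bool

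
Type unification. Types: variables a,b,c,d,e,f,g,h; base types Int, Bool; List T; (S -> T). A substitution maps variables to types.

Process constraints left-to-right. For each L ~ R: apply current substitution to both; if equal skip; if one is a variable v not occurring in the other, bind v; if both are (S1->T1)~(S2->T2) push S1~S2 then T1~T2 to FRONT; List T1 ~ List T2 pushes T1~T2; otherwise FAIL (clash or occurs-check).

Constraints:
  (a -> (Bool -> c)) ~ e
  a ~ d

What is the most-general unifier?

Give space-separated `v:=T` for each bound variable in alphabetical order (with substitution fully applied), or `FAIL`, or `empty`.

step 1: unify (a -> (Bool -> c)) ~ e  [subst: {-} | 1 pending]
  bind e := (a -> (Bool -> c))
step 2: unify a ~ d  [subst: {e:=(a -> (Bool -> c))} | 0 pending]
  bind a := d

Answer: a:=d e:=(d -> (Bool -> c))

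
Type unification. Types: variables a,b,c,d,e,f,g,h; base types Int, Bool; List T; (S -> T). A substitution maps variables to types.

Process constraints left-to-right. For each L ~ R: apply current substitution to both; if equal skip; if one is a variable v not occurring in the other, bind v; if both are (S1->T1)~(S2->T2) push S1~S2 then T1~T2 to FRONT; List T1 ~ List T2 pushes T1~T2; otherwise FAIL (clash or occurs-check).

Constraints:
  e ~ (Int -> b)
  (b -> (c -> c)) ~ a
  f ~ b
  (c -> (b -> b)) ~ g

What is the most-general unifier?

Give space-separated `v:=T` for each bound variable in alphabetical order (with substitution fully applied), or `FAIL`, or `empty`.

Answer: a:=(b -> (c -> c)) e:=(Int -> b) f:=b g:=(c -> (b -> b))

Derivation:
step 1: unify e ~ (Int -> b)  [subst: {-} | 3 pending]
  bind e := (Int -> b)
step 2: unify (b -> (c -> c)) ~ a  [subst: {e:=(Int -> b)} | 2 pending]
  bind a := (b -> (c -> c))
step 3: unify f ~ b  [subst: {e:=(Int -> b), a:=(b -> (c -> c))} | 1 pending]
  bind f := b
step 4: unify (c -> (b -> b)) ~ g  [subst: {e:=(Int -> b), a:=(b -> (c -> c)), f:=b} | 0 pending]
  bind g := (c -> (b -> b))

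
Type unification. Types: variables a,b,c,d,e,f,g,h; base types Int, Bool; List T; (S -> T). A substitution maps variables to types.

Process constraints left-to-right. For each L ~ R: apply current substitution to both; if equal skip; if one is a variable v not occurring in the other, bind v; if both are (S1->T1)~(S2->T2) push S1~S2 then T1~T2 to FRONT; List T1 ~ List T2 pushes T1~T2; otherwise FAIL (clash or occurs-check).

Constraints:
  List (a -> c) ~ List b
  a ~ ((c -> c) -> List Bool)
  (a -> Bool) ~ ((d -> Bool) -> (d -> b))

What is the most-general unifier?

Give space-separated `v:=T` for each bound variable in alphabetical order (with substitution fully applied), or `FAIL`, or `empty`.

step 1: unify List (a -> c) ~ List b  [subst: {-} | 2 pending]
  -> decompose List: push (a -> c)~b
step 2: unify (a -> c) ~ b  [subst: {-} | 2 pending]
  bind b := (a -> c)
step 3: unify a ~ ((c -> c) -> List Bool)  [subst: {b:=(a -> c)} | 1 pending]
  bind a := ((c -> c) -> List Bool)
step 4: unify (((c -> c) -> List Bool) -> Bool) ~ ((d -> Bool) -> (d -> (((c -> c) -> List Bool) -> c)))  [subst: {b:=(a -> c), a:=((c -> c) -> List Bool)} | 0 pending]
  -> decompose arrow: push ((c -> c) -> List Bool)~(d -> Bool), Bool~(d -> (((c -> c) -> List Bool) -> c))
step 5: unify ((c -> c) -> List Bool) ~ (d -> Bool)  [subst: {b:=(a -> c), a:=((c -> c) -> List Bool)} | 1 pending]
  -> decompose arrow: push (c -> c)~d, List Bool~Bool
step 6: unify (c -> c) ~ d  [subst: {b:=(a -> c), a:=((c -> c) -> List Bool)} | 2 pending]
  bind d := (c -> c)
step 7: unify List Bool ~ Bool  [subst: {b:=(a -> c), a:=((c -> c) -> List Bool), d:=(c -> c)} | 1 pending]
  clash: List Bool vs Bool

Answer: FAIL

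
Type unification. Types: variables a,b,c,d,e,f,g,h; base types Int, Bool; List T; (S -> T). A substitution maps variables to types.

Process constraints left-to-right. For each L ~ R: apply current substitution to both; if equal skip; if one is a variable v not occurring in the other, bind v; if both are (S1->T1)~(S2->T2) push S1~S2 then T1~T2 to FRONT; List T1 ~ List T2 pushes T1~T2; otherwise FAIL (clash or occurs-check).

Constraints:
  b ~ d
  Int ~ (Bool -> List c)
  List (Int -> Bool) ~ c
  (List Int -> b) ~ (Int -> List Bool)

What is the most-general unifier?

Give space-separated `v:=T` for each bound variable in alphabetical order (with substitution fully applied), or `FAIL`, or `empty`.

step 1: unify b ~ d  [subst: {-} | 3 pending]
  bind b := d
step 2: unify Int ~ (Bool -> List c)  [subst: {b:=d} | 2 pending]
  clash: Int vs (Bool -> List c)

Answer: FAIL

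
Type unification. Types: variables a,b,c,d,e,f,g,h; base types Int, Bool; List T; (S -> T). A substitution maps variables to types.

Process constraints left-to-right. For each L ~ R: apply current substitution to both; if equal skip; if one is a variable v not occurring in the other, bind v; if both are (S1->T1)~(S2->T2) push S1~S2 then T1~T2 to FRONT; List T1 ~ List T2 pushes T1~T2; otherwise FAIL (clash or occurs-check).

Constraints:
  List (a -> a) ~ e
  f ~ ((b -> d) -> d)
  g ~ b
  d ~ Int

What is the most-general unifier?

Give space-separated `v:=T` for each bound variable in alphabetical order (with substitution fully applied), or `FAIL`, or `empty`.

step 1: unify List (a -> a) ~ e  [subst: {-} | 3 pending]
  bind e := List (a -> a)
step 2: unify f ~ ((b -> d) -> d)  [subst: {e:=List (a -> a)} | 2 pending]
  bind f := ((b -> d) -> d)
step 3: unify g ~ b  [subst: {e:=List (a -> a), f:=((b -> d) -> d)} | 1 pending]
  bind g := b
step 4: unify d ~ Int  [subst: {e:=List (a -> a), f:=((b -> d) -> d), g:=b} | 0 pending]
  bind d := Int

Answer: d:=Int e:=List (a -> a) f:=((b -> Int) -> Int) g:=b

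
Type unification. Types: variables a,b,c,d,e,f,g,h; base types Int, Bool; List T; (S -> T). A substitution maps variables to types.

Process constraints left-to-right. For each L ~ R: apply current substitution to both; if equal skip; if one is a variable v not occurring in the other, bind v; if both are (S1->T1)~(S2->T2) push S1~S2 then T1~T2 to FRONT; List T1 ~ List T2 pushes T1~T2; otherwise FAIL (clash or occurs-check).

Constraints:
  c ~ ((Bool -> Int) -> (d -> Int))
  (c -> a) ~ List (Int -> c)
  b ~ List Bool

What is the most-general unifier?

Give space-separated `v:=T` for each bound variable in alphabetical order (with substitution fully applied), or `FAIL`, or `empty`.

Answer: FAIL

Derivation:
step 1: unify c ~ ((Bool -> Int) -> (d -> Int))  [subst: {-} | 2 pending]
  bind c := ((Bool -> Int) -> (d -> Int))
step 2: unify (((Bool -> Int) -> (d -> Int)) -> a) ~ List (Int -> ((Bool -> Int) -> (d -> Int)))  [subst: {c:=((Bool -> Int) -> (d -> Int))} | 1 pending]
  clash: (((Bool -> Int) -> (d -> Int)) -> a) vs List (Int -> ((Bool -> Int) -> (d -> Int)))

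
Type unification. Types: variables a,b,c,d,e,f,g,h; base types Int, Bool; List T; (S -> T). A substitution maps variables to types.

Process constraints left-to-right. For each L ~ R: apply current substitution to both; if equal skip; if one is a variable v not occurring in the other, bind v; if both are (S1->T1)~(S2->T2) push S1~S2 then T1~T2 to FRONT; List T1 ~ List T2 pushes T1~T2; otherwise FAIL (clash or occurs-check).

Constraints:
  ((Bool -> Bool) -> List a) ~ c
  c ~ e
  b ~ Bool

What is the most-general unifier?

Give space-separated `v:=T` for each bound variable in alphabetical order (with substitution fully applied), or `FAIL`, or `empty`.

Answer: b:=Bool c:=((Bool -> Bool) -> List a) e:=((Bool -> Bool) -> List a)

Derivation:
step 1: unify ((Bool -> Bool) -> List a) ~ c  [subst: {-} | 2 pending]
  bind c := ((Bool -> Bool) -> List a)
step 2: unify ((Bool -> Bool) -> List a) ~ e  [subst: {c:=((Bool -> Bool) -> List a)} | 1 pending]
  bind e := ((Bool -> Bool) -> List a)
step 3: unify b ~ Bool  [subst: {c:=((Bool -> Bool) -> List a), e:=((Bool -> Bool) -> List a)} | 0 pending]
  bind b := Bool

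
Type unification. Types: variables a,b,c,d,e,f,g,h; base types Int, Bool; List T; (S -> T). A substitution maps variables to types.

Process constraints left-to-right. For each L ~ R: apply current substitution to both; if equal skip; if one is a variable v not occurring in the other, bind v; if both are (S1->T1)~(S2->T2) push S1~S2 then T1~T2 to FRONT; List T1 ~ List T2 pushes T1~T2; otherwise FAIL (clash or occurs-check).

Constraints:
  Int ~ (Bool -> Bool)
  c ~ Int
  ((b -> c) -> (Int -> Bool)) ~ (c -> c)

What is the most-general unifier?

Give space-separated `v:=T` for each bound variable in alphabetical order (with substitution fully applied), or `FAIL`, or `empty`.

Answer: FAIL

Derivation:
step 1: unify Int ~ (Bool -> Bool)  [subst: {-} | 2 pending]
  clash: Int vs (Bool -> Bool)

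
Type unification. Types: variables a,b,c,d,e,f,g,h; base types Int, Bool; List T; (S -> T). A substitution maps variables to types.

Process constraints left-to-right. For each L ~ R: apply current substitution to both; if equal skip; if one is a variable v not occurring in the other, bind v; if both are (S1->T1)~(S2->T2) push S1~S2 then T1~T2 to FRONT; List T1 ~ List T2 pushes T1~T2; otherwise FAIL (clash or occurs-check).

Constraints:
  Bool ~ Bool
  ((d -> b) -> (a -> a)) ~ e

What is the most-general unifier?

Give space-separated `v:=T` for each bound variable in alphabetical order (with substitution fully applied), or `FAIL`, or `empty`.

step 1: unify Bool ~ Bool  [subst: {-} | 1 pending]
  -> identical, skip
step 2: unify ((d -> b) -> (a -> a)) ~ e  [subst: {-} | 0 pending]
  bind e := ((d -> b) -> (a -> a))

Answer: e:=((d -> b) -> (a -> a))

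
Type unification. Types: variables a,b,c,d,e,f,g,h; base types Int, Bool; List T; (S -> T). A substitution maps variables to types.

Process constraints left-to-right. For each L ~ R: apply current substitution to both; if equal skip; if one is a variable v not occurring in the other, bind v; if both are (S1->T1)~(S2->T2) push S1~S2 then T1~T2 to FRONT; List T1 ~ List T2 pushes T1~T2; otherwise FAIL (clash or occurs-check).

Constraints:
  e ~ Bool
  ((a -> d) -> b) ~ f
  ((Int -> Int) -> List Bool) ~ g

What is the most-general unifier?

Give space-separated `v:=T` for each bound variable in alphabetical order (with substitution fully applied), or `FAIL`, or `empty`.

step 1: unify e ~ Bool  [subst: {-} | 2 pending]
  bind e := Bool
step 2: unify ((a -> d) -> b) ~ f  [subst: {e:=Bool} | 1 pending]
  bind f := ((a -> d) -> b)
step 3: unify ((Int -> Int) -> List Bool) ~ g  [subst: {e:=Bool, f:=((a -> d) -> b)} | 0 pending]
  bind g := ((Int -> Int) -> List Bool)

Answer: e:=Bool f:=((a -> d) -> b) g:=((Int -> Int) -> List Bool)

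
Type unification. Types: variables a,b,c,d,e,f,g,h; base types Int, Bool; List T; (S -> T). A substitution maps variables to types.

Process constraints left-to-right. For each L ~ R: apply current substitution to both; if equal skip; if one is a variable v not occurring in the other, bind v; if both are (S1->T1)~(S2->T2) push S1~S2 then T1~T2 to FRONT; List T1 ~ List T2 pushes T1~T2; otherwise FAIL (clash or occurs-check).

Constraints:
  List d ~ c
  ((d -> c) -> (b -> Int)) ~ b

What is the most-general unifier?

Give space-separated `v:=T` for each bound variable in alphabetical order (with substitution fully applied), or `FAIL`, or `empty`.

step 1: unify List d ~ c  [subst: {-} | 1 pending]
  bind c := List d
step 2: unify ((d -> List d) -> (b -> Int)) ~ b  [subst: {c:=List d} | 0 pending]
  occurs-check fail

Answer: FAIL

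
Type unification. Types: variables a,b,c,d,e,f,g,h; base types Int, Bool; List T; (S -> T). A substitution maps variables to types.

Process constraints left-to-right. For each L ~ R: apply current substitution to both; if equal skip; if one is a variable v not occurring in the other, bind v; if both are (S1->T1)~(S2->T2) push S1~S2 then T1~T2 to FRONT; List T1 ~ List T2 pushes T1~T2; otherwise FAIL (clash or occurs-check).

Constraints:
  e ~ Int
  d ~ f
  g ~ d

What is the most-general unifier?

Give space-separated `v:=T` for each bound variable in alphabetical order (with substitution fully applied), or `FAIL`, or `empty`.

Answer: d:=f e:=Int g:=f

Derivation:
step 1: unify e ~ Int  [subst: {-} | 2 pending]
  bind e := Int
step 2: unify d ~ f  [subst: {e:=Int} | 1 pending]
  bind d := f
step 3: unify g ~ f  [subst: {e:=Int, d:=f} | 0 pending]
  bind g := f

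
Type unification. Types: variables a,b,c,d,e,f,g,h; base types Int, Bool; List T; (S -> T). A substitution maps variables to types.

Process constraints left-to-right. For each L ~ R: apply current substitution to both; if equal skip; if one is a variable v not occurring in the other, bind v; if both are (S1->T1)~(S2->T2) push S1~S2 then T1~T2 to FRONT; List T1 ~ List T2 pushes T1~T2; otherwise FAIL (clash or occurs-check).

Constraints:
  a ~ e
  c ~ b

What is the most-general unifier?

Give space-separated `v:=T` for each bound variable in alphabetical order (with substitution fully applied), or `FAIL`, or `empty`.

Answer: a:=e c:=b

Derivation:
step 1: unify a ~ e  [subst: {-} | 1 pending]
  bind a := e
step 2: unify c ~ b  [subst: {a:=e} | 0 pending]
  bind c := b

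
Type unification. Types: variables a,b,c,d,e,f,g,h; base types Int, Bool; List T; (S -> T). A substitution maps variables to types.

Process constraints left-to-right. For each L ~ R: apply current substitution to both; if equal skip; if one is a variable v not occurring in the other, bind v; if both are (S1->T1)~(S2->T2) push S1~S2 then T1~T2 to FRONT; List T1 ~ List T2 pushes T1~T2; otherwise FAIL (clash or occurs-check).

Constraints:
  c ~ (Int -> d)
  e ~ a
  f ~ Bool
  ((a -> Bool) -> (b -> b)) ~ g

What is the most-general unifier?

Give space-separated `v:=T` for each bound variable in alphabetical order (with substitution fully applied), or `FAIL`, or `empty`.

step 1: unify c ~ (Int -> d)  [subst: {-} | 3 pending]
  bind c := (Int -> d)
step 2: unify e ~ a  [subst: {c:=(Int -> d)} | 2 pending]
  bind e := a
step 3: unify f ~ Bool  [subst: {c:=(Int -> d), e:=a} | 1 pending]
  bind f := Bool
step 4: unify ((a -> Bool) -> (b -> b)) ~ g  [subst: {c:=(Int -> d), e:=a, f:=Bool} | 0 pending]
  bind g := ((a -> Bool) -> (b -> b))

Answer: c:=(Int -> d) e:=a f:=Bool g:=((a -> Bool) -> (b -> b))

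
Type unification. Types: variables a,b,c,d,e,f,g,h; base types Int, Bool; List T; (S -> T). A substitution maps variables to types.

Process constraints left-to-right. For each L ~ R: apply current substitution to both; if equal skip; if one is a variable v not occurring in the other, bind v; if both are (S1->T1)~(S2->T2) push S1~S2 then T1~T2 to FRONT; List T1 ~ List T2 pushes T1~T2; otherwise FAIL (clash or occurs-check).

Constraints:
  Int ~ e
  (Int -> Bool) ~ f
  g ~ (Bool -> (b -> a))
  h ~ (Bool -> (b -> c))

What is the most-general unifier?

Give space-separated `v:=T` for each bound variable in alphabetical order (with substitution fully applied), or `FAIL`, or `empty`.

Answer: e:=Int f:=(Int -> Bool) g:=(Bool -> (b -> a)) h:=(Bool -> (b -> c))

Derivation:
step 1: unify Int ~ e  [subst: {-} | 3 pending]
  bind e := Int
step 2: unify (Int -> Bool) ~ f  [subst: {e:=Int} | 2 pending]
  bind f := (Int -> Bool)
step 3: unify g ~ (Bool -> (b -> a))  [subst: {e:=Int, f:=(Int -> Bool)} | 1 pending]
  bind g := (Bool -> (b -> a))
step 4: unify h ~ (Bool -> (b -> c))  [subst: {e:=Int, f:=(Int -> Bool), g:=(Bool -> (b -> a))} | 0 pending]
  bind h := (Bool -> (b -> c))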